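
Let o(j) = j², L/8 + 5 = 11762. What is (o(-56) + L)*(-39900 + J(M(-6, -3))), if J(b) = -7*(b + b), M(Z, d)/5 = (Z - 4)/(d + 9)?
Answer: -11599865200/3 ≈ -3.8666e+9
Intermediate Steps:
L = 94056 (L = -40 + 8*11762 = -40 + 94096 = 94056)
M(Z, d) = 5*(-4 + Z)/(9 + d) (M(Z, d) = 5*((Z - 4)/(d + 9)) = 5*((-4 + Z)/(9 + d)) = 5*(-4 + Z)/(9 + d))
J(b) = -14*b
(o(-56) + L)*(-39900 + J(M(-6, -3))) = ((-56)² + 94056)*(-39900 - 70*(-4 - 6)/(9 - 3)) = (3136 + 94056)*(-39900 - 70*(-10)/6) = 97192*(-39900 - 70*(-10)/6) = 97192*(-39900 - 14*(-25/3)) = 97192*(-39900 + 350/3) = 97192*(-119350/3) = -11599865200/3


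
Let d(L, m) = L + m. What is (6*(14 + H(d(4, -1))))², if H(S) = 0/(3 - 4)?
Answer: 7056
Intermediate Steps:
H(S) = 0 (H(S) = 0/(-1) = -1*0 = 0)
(6*(14 + H(d(4, -1))))² = (6*(14 + 0))² = (6*14)² = 84² = 7056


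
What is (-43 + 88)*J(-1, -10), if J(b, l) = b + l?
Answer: -495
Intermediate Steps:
(-43 + 88)*J(-1, -10) = (-43 + 88)*(-1 - 10) = 45*(-11) = -495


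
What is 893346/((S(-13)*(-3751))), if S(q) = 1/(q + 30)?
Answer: -15186882/3751 ≈ -4048.8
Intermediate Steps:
S(q) = 1/(30 + q)
893346/((S(-13)*(-3751))) = 893346/((-3751/(30 - 13))) = 893346/((-3751/17)) = 893346/(((1/17)*(-3751))) = 893346/(-3751/17) = 893346*(-17/3751) = -15186882/3751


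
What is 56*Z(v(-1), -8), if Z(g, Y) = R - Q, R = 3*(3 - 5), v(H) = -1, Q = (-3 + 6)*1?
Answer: -504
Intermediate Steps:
Q = 3 (Q = 3*1 = 3)
R = -6 (R = 3*(-2) = -6)
Z(g, Y) = -9 (Z(g, Y) = -6 - 1*3 = -6 - 3 = -9)
56*Z(v(-1), -8) = 56*(-9) = -504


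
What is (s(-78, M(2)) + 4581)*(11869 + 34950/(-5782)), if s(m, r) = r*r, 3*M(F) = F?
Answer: 1414118886332/26019 ≈ 5.4349e+7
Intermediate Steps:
M(F) = F/3
s(m, r) = r²
(s(-78, M(2)) + 4581)*(11869 + 34950/(-5782)) = (((⅓)*2)² + 4581)*(11869 + 34950/(-5782)) = ((⅔)² + 4581)*(11869 + 34950*(-1/5782)) = (4/9 + 4581)*(11869 - 17475/2891) = (41233/9)*(34295804/2891) = 1414118886332/26019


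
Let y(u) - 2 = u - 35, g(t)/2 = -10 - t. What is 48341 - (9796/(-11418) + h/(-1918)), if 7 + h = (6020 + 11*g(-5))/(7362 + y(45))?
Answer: 325277364000956/6728690199 ≈ 48342.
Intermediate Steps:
g(t) = -20 - 2*t (g(t) = 2*(-10 - t) = -20 - 2*t)
y(u) = -33 + u (y(u) = 2 + (u - 35) = 2 + (-35 + u) = -33 + u)
h = -7618/1229 (h = -7 + (6020 + 11*(-20 - 2*(-5)))/(7362 + (-33 + 45)) = -7 + (6020 + 11*(-20 + 10))/(7362 + 12) = -7 + (6020 + 11*(-10))/7374 = -7 + (6020 - 110)*(1/7374) = -7 + 5910*(1/7374) = -7 + 985/1229 = -7618/1229 ≈ -6.1985)
48341 - (9796/(-11418) + h/(-1918)) = 48341 - (9796/(-11418) - 7618/1229/(-1918)) = 48341 - (9796*(-1/11418) - 7618/1229*(-1/1918)) = 48341 - (-4898/5709 + 3809/1178611) = 48341 - 1*(-5751091097/6728690199) = 48341 + 5751091097/6728690199 = 325277364000956/6728690199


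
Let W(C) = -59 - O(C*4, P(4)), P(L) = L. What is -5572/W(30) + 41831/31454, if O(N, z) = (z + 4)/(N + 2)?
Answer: 10841680061/113328762 ≈ 95.666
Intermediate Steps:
O(N, z) = (4 + z)/(2 + N)
W(C) = -59 - 8/(2 + 4*C) (W(C) = -59 - (4 + 4)/(2 + C*4) = -59 - 8/(2 + 4*C))
-5572/W(30) + 41831/31454 = -5572*(1 + 2*30)/(-63 - 118*30) + 41831/31454 = -5572*(1 + 60)/(-63 - 3540) + 41831*(1/31454) = -5572/(-3603/61) + 41831/31454 = -5572*(-61/3603) + 41831/31454 = 339892/3603 + 41831/31454 = 10841680061/113328762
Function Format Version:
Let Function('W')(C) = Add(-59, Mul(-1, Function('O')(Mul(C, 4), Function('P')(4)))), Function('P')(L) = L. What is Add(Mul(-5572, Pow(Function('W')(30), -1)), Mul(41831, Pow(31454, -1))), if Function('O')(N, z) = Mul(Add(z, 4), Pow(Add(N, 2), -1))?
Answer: Rational(10841680061, 113328762) ≈ 95.666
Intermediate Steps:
Function('O')(N, z) = Mul(Pow(Add(2, N), -1), Add(4, z)) (Function('O')(N, z) = Mul(Add(4, z), Pow(Add(2, N), -1)) = Mul(Pow(Add(2, N), -1), Add(4, z)))
Function('W')(C) = Add(-59, Mul(-8, Pow(Add(2, Mul(4, C)), -1))) (Function('W')(C) = Add(-59, Mul(-1, Mul(Pow(Add(2, Mul(C, 4)), -1), Add(4, 4)))) = Add(-59, Mul(-1, Mul(Pow(Add(2, Mul(4, C)), -1), 8))) = Add(-59, Mul(-1, Mul(8, Pow(Add(2, Mul(4, C)), -1)))) = Add(-59, Mul(-8, Pow(Add(2, Mul(4, C)), -1))))
Add(Mul(-5572, Pow(Function('W')(30), -1)), Mul(41831, Pow(31454, -1))) = Add(Mul(-5572, Pow(Mul(Pow(Add(1, Mul(2, 30)), -1), Add(-63, Mul(-118, 30))), -1)), Mul(41831, Pow(31454, -1))) = Add(Mul(-5572, Pow(Mul(Pow(Add(1, 60), -1), Add(-63, -3540)), -1)), Mul(41831, Rational(1, 31454))) = Add(Mul(-5572, Pow(Mul(Pow(61, -1), -3603), -1)), Rational(41831, 31454)) = Add(Mul(-5572, Pow(Mul(Rational(1, 61), -3603), -1)), Rational(41831, 31454)) = Add(Mul(-5572, Pow(Rational(-3603, 61), -1)), Rational(41831, 31454)) = Add(Mul(-5572, Rational(-61, 3603)), Rational(41831, 31454)) = Add(Rational(339892, 3603), Rational(41831, 31454)) = Rational(10841680061, 113328762)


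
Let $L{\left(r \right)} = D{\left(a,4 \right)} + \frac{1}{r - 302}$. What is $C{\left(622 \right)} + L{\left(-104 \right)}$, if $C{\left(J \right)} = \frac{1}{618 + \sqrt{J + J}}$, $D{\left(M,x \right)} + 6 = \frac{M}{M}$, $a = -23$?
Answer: $- \frac{193227543}{38639020} - \frac{\sqrt{311}}{190340} \approx -5.0009$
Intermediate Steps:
$D{\left(M,x \right)} = -5$ ($D{\left(M,x \right)} = -6 + \frac{M}{M} = -6 + 1 = -5$)
$C{\left(J \right)} = \frac{1}{618 + \sqrt{2} \sqrt{J}}$ ($C{\left(J \right)} = \frac{1}{618 + \sqrt{2 J}} = \frac{1}{618 + \sqrt{2} \sqrt{J}}$)
$L{\left(r \right)} = -5 + \frac{1}{-302 + r}$ ($L{\left(r \right)} = -5 + \frac{1}{r - 302} = -5 + \frac{1}{-302 + r}$)
$C{\left(622 \right)} + L{\left(-104 \right)} = \frac{1}{618 + \sqrt{2} \sqrt{622}} + \frac{1511 - -520}{-302 - 104} = \frac{1}{618 + 2 \sqrt{311}} + \frac{1511 + 520}{-406} = \frac{1}{618 + 2 \sqrt{311}} - \frac{2031}{406} = - \frac{2031}{406} + \frac{1}{618 + 2 \sqrt{311}}$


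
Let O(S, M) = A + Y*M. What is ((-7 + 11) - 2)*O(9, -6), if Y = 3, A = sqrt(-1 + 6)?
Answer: -36 + 2*sqrt(5) ≈ -31.528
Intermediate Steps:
A = sqrt(5) ≈ 2.2361
O(S, M) = sqrt(5) + 3*M
((-7 + 11) - 2)*O(9, -6) = ((-7 + 11) - 2)*(sqrt(5) + 3*(-6)) = (4 - 2)*(sqrt(5) - 18) = 2*(-18 + sqrt(5)) = -36 + 2*sqrt(5)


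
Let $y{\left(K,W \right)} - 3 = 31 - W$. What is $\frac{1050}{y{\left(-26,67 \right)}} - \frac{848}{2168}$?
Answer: $- \frac{96016}{2981} \approx -32.209$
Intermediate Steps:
$y{\left(K,W \right)} = 34 - W$ ($y{\left(K,W \right)} = 3 - \left(-31 + W\right) = 34 - W$)
$\frac{1050}{y{\left(-26,67 \right)}} - \frac{848}{2168} = \frac{1050}{34 - 67} - \frac{848}{2168} = \frac{1050}{34 - 67} - \frac{106}{271} = \frac{1050}{-33} - \frac{106}{271} = 1050 \left(- \frac{1}{33}\right) - \frac{106}{271} = - \frac{350}{11} - \frac{106}{271} = - \frac{96016}{2981}$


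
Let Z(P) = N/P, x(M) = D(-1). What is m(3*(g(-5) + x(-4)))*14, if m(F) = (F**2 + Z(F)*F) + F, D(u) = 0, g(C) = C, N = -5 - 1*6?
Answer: 2786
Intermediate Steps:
N = -11 (N = -5 - 6 = -11)
x(M) = 0
Z(P) = -11/P
m(F) = -11 + F + F**2 (m(F) = (F**2 + (-11/F)*F) + F = (F**2 - 11) + F = (-11 + F**2) + F = -11 + F + F**2)
m(3*(g(-5) + x(-4)))*14 = (-11 + (3*(-5 + 0))*(1 + 3*(-5 + 0)))*14 = (-11 + (3*(-5))*(1 + 3*(-5)))*14 = (-11 - 15*(1 - 15))*14 = (-11 - 15*(-14))*14 = (-11 + 210)*14 = 199*14 = 2786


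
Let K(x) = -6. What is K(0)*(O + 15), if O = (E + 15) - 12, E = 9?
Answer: -162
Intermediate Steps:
O = 12 (O = (9 + 15) - 12 = 24 - 12 = 12)
K(0)*(O + 15) = -6*(12 + 15) = -6*27 = -162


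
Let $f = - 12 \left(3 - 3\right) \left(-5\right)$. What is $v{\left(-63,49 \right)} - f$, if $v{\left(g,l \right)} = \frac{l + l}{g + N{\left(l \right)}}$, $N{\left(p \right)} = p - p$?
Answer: $- \frac{14}{9} \approx -1.5556$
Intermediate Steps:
$N{\left(p \right)} = 0$
$v{\left(g,l \right)} = \frac{2 l}{g}$ ($v{\left(g,l \right)} = \frac{l + l}{g + 0} = \frac{2 l}{g}$)
$f = 0$ ($f = - 12 \cdot 0 \left(-5\right) = \left(-12\right) 0 = 0$)
$v{\left(-63,49 \right)} - f = 2 \cdot 49 \frac{1}{-63} - 0 = 2 \cdot 49 \left(- \frac{1}{63}\right) + 0 = - \frac{14}{9} + 0 = - \frac{14}{9}$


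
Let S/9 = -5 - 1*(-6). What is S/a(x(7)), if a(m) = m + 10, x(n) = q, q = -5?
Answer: 9/5 ≈ 1.8000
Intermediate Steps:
x(n) = -5
a(m) = 10 + m
S = 9 (S = 9*(-5 - 1*(-6)) = 9*(-5 + 6) = 9*1 = 9)
S/a(x(7)) = 9/(10 - 5) = 9/5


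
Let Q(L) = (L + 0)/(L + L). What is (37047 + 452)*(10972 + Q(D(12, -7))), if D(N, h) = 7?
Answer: 822915555/2 ≈ 4.1146e+8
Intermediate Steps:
Q(L) = ½ (Q(L) = L/((2*L)) = L*(1/(2*L)) = ½)
(37047 + 452)*(10972 + Q(D(12, -7))) = (37047 + 452)*(10972 + ½) = 37499*(21945/2) = 822915555/2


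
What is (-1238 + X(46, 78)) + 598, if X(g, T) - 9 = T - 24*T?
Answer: -2425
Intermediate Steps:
X(g, T) = 9 - 23*T (X(g, T) = 9 + (T - 24*T) = 9 - 23*T)
(-1238 + X(46, 78)) + 598 = (-1238 + (9 - 23*78)) + 598 = (-1238 + (9 - 1794)) + 598 = (-1238 - 1785) + 598 = -3023 + 598 = -2425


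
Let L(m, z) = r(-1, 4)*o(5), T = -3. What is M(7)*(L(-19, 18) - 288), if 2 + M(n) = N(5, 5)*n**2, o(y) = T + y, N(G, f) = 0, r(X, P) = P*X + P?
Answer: 576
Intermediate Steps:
r(X, P) = P + P*X
o(y) = -3 + y
L(m, z) = 0 (L(m, z) = (4*(1 - 1))*(-3 + 5) = (4*0)*2 = 0*2 = 0)
M(n) = -2 (M(n) = -2 + 0*n**2 = -2 + 0 = -2)
M(7)*(L(-19, 18) - 288) = -2*(0 - 288) = -2*(-288) = 576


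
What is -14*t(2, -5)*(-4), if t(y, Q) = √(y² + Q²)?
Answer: 56*√29 ≈ 301.57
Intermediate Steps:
t(y, Q) = √(Q² + y²)
-14*t(2, -5)*(-4) = -14*√((-5)² + 2²)*(-4) = -14*√(25 + 4)*(-4) = -14*√29*(-4) = 56*√29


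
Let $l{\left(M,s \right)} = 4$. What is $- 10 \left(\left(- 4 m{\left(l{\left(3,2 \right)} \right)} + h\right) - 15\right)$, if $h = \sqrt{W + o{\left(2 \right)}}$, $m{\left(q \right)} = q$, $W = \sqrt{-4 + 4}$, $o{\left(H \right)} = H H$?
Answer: $290$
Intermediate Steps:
$o{\left(H \right)} = H^{2}$
$W = 0$ ($W = \sqrt{0} = 0$)
$h = 2$ ($h = \sqrt{0 + 2^{2}} = \sqrt{0 + 4} = \sqrt{4} = 2$)
$- 10 \left(\left(- 4 m{\left(l{\left(3,2 \right)} \right)} + h\right) - 15\right) = - 10 \left(\left(\left(-4\right) 4 + 2\right) - 15\right) = - 10 \left(\left(-16 + 2\right) - 15\right) = - 10 \left(-14 - 15\right) = \left(-10\right) \left(-29\right) = 290$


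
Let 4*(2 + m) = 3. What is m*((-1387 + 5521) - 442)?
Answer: -4615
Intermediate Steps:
m = -5/4 (m = -2 + (¼)*3 = -2 + ¾ = -5/4 ≈ -1.2500)
m*((-1387 + 5521) - 442) = -5*((-1387 + 5521) - 442)/4 = -5*(4134 - 442)/4 = -5/4*3692 = -4615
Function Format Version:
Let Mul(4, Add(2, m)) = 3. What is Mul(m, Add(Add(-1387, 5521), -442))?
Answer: -4615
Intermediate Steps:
m = Rational(-5, 4) (m = Add(-2, Mul(Rational(1, 4), 3)) = Add(-2, Rational(3, 4)) = Rational(-5, 4) ≈ -1.2500)
Mul(m, Add(Add(-1387, 5521), -442)) = Mul(Rational(-5, 4), Add(Add(-1387, 5521), -442)) = Mul(Rational(-5, 4), Add(4134, -442)) = Mul(Rational(-5, 4), 3692) = -4615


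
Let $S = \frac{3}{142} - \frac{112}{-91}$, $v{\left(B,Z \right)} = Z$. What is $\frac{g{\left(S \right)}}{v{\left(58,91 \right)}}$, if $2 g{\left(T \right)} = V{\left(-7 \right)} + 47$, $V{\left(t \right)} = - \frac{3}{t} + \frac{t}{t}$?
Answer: $\frac{339}{1274} \approx 0.26609$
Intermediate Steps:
$V{\left(t \right)} = 1 - \frac{3}{t}$ ($V{\left(t \right)} = - \frac{3}{t} + 1 = 1 - \frac{3}{t}$)
$S = \frac{2311}{1846}$ ($S = 3 \cdot \frac{1}{142} - - \frac{16}{13} = \frac{3}{142} + \frac{16}{13} = \frac{2311}{1846} \approx 1.2519$)
$g{\left(T \right)} = \frac{339}{14}$ ($g{\left(T \right)} = \frac{\frac{-3 - 7}{-7} + 47}{2} = \frac{\left(- \frac{1}{7}\right) \left(-10\right) + 47}{2} = \frac{\frac{10}{7} + 47}{2} = \frac{1}{2} \cdot \frac{339}{7} = \frac{339}{14}$)
$\frac{g{\left(S \right)}}{v{\left(58,91 \right)}} = \frac{339}{14 \cdot 91} = \frac{339}{14} \cdot \frac{1}{91} = \frac{339}{1274}$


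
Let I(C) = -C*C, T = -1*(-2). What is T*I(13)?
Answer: -338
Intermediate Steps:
T = 2
I(C) = -C**2
T*I(13) = 2*(-1*13**2) = 2*(-1*169) = 2*(-169) = -338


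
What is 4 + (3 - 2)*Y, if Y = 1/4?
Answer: 17/4 ≈ 4.2500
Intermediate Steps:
Y = 1/4 ≈ 0.25000
4 + (3 - 2)*Y = 4 + (3 - 2)*(1/4) = 4 + 1*(1/4) = 4 + 1/4 = 17/4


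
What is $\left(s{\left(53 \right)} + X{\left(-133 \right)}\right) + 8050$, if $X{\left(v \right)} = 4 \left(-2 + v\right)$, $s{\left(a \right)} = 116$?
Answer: $7626$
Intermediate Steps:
$X{\left(v \right)} = -8 + 4 v$
$\left(s{\left(53 \right)} + X{\left(-133 \right)}\right) + 8050 = \left(116 + \left(-8 + 4 \left(-133\right)\right)\right) + 8050 = \left(116 - 540\right) + 8050 = -424 + 8050 = 7626$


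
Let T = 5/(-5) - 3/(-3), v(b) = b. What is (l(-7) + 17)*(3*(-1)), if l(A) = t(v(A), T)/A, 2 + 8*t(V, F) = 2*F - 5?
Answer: -411/8 ≈ -51.375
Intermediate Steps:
T = 0 (T = 5*(-⅕) - 3*(-⅓) = -1 + 1 = 0)
t(V, F) = -7/8 + F/4 (t(V, F) = -¼ + (2*F - 5)/8 = -¼ + (-5 + 2*F)/8 = -¼ + (-5/8 + F/4) = -7/8 + F/4)
l(A) = -7/(8*A) (l(A) = (-7/8 + (¼)*0)/A = (-7/8 + 0)/A = -7/(8*A))
(l(-7) + 17)*(3*(-1)) = (-7/8/(-7) + 17)*(3*(-1)) = (-7/8*(-⅐) + 17)*(-3) = (⅛ + 17)*(-3) = (137/8)*(-3) = -411/8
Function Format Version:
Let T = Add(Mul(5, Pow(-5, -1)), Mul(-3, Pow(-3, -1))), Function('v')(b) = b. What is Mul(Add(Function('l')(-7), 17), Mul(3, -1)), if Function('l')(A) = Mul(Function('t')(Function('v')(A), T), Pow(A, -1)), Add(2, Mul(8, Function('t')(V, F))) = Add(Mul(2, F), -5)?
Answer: Rational(-411, 8) ≈ -51.375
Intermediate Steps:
T = 0 (T = Add(Mul(5, Rational(-1, 5)), Mul(-3, Rational(-1, 3))) = Add(-1, 1) = 0)
Function('t')(V, F) = Add(Rational(-7, 8), Mul(Rational(1, 4), F)) (Function('t')(V, F) = Add(Rational(-1, 4), Mul(Rational(1, 8), Add(Mul(2, F), -5))) = Add(Rational(-1, 4), Mul(Rational(1, 8), Add(-5, Mul(2, F)))) = Add(Rational(-1, 4), Add(Rational(-5, 8), Mul(Rational(1, 4), F))) = Add(Rational(-7, 8), Mul(Rational(1, 4), F)))
Function('l')(A) = Mul(Rational(-7, 8), Pow(A, -1)) (Function('l')(A) = Mul(Add(Rational(-7, 8), Mul(Rational(1, 4), 0)), Pow(A, -1)) = Mul(Add(Rational(-7, 8), 0), Pow(A, -1)) = Mul(Rational(-7, 8), Pow(A, -1)))
Mul(Add(Function('l')(-7), 17), Mul(3, -1)) = Mul(Add(Mul(Rational(-7, 8), Pow(-7, -1)), 17), Mul(3, -1)) = Mul(Add(Mul(Rational(-7, 8), Rational(-1, 7)), 17), -3) = Mul(Add(Rational(1, 8), 17), -3) = Mul(Rational(137, 8), -3) = Rational(-411, 8)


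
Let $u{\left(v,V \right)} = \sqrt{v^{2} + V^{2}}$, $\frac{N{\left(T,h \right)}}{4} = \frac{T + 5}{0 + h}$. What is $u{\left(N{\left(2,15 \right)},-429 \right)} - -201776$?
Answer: $201776 + \frac{\sqrt{41410009}}{15} \approx 2.0221 \cdot 10^{5}$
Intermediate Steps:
$N{\left(T,h \right)} = \frac{4 \left(5 + T\right)}{h}$ ($N{\left(T,h \right)} = 4 \frac{T + 5}{0 + h} = 4 \frac{5 + T}{h} = \frac{4 \left(5 + T\right)}{h}$)
$u{\left(v,V \right)} = \sqrt{V^{2} + v^{2}}$
$u{\left(N{\left(2,15 \right)},-429 \right)} - -201776 = \sqrt{\left(-429\right)^{2} + \left(\frac{4 \left(5 + 2\right)}{15}\right)^{2}} - -201776 = \sqrt{184041 + \left(4 \cdot \frac{1}{15} \cdot 7\right)^{2}} + 201776 = \sqrt{184041 + \left(\frac{28}{15}\right)^{2}} + 201776 = \sqrt{184041 + \frac{784}{225}} + 201776 = \sqrt{\frac{41410009}{225}} + 201776 = \frac{\sqrt{41410009}}{15} + 201776 = 201776 + \frac{\sqrt{41410009}}{15}$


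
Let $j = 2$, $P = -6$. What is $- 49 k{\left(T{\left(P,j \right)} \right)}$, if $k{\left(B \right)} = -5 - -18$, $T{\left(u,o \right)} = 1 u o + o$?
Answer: $-637$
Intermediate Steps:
$T{\left(u,o \right)} = o + o u$ ($T{\left(u,o \right)} = u o + o = o u + o = o + o u$)
$k{\left(B \right)} = 13$ ($k{\left(B \right)} = -5 + 18 = 13$)
$- 49 k{\left(T{\left(P,j \right)} \right)} = \left(-49\right) 13 = -637$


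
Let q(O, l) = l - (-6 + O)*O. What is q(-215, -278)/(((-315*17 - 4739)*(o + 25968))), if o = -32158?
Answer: -47793/62481860 ≈ -0.00076491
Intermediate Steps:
q(O, l) = l - O*(-6 + O)
q(-215, -278)/(((-315*17 - 4739)*(o + 25968))) = (-278 - 1*(-215)**2 + 6*(-215))/(((-315*17 - 4739)*(-32158 + 25968))) = (-278 - 1*46225 - 1290)/(((-5355 - 4739)*(-6190))) = (-278 - 46225 - 1290)/((-10094*(-6190))) = -47793/62481860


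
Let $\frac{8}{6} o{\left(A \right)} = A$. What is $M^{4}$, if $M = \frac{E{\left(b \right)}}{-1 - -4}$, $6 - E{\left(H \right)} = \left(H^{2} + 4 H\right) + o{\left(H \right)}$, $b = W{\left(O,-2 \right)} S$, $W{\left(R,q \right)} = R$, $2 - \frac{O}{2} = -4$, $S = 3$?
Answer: $56249134561$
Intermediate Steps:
$O = 12$ ($O = 4 - -8 = 4 + 8 = 12$)
$o{\left(A \right)} = \frac{3 A}{4}$
$b = 36$ ($b = 12 \cdot 3 = 36$)
$E{\left(H \right)} = 6 - H^{2} - \frac{19 H}{4}$ ($E{\left(H \right)} = 6 - \left(\left(H^{2} + 4 H\right) + \frac{3 H}{4}\right) = 6 - \left(H^{2} + \frac{19 H}{4}\right) = 6 - H^{2} - \frac{19 H}{4}$)
$M = -487$ ($M = \frac{6 - 36^{2} - 171}{-1 - -4} = \frac{6 - 1296 - 171}{-1 + 4} = \frac{6 - 1296 - 171}{3} = \left(-1461\right) \frac{1}{3} = -487$)
$M^{4} = \left(-487\right)^{4} = 56249134561$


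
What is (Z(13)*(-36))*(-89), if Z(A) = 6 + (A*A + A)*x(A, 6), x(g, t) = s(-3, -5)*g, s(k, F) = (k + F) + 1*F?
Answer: -98529408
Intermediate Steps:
s(k, F) = k + 2*F (s(k, F) = (F + k) + F = k + 2*F)
x(g, t) = -13*g (x(g, t) = (-3 + 2*(-5))*g = (-3 - 10)*g = -13*g)
Z(A) = 6 - 13*A*(A + A²) (Z(A) = 6 + (A*A + A)*(-13*A) = 6 + (A² + A)*(-13*A) = 6 + (A + A²)*(-13*A) = 6 - 13*A*(A + A²))
(Z(13)*(-36))*(-89) = ((6 - 13*13² - 13*13³)*(-36))*(-89) = ((6 - 13*169 - 13*2197)*(-36))*(-89) = ((6 - 2197 - 28561)*(-36))*(-89) = -30752*(-36)*(-89) = 1107072*(-89) = -98529408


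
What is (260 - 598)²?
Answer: 114244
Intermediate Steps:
(260 - 598)² = (-338)² = 114244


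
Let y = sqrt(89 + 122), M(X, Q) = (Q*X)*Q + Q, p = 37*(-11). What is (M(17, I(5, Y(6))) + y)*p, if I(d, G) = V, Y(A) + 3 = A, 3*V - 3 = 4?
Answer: -347578/9 - 407*sqrt(211) ≈ -44532.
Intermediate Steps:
V = 7/3 (V = 1 + (1/3)*4 = 1 + 4/3 = 7/3 ≈ 2.3333)
Y(A) = -3 + A
I(d, G) = 7/3
p = -407
M(X, Q) = Q + X*Q**2 (M(X, Q) = X*Q**2 + Q = Q + X*Q**2)
y = sqrt(211) ≈ 14.526
(M(17, I(5, Y(6))) + y)*p = (7*(1 + (7/3)*17)/3 + sqrt(211))*(-407) = (7*(1 + 119/3)/3 + sqrt(211))*(-407) = ((7/3)*(122/3) + sqrt(211))*(-407) = (854/9 + sqrt(211))*(-407) = -347578/9 - 407*sqrt(211)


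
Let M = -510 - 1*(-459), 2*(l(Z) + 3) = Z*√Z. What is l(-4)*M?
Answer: 153 + 204*I ≈ 153.0 + 204.0*I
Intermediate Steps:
l(Z) = -3 + Z^(3/2)/2 (l(Z) = -3 + (Z*√Z)/2 = -3 + Z^(3/2)/2)
M = -51 (M = -510 + 459 = -51)
l(-4)*M = (-3 + (-4)^(3/2)/2)*(-51) = (-3 + (-8*I)/2)*(-51) = (-3 - 4*I)*(-51) = 153 + 204*I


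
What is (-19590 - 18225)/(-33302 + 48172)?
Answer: -7563/2974 ≈ -2.5430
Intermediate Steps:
(-19590 - 18225)/(-33302 + 48172) = -37815/14870 = -37815*1/14870 = -7563/2974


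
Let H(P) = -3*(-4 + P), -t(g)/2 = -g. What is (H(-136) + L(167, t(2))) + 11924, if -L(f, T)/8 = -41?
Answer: 12672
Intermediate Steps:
t(g) = 2*g (t(g) = -(-2)*g = 2*g)
L(f, T) = 328 (L(f, T) = -8*(-41) = 328)
H(P) = 12 - 3*P
(H(-136) + L(167, t(2))) + 11924 = ((12 - 3*(-136)) + 328) + 11924 = ((12 + 408) + 328) + 11924 = (420 + 328) + 11924 = 748 + 11924 = 12672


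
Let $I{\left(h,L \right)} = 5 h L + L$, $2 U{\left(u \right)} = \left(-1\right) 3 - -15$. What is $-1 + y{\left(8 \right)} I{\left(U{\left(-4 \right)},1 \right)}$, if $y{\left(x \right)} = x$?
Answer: $247$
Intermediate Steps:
$U{\left(u \right)} = 6$ ($U{\left(u \right)} = \frac{\left(-1\right) 3 - -15}{2} = \frac{-3 + 15}{2} = \frac{1}{2} \cdot 12 = 6$)
$I{\left(h,L \right)} = L + 5 L h$ ($I{\left(h,L \right)} = 5 L h + L = L + 5 L h$)
$-1 + y{\left(8 \right)} I{\left(U{\left(-4 \right)},1 \right)} = -1 + 8 \cdot 1 \left(1 + 5 \cdot 6\right) = -1 + 8 \cdot 1 \left(1 + 30\right) = -1 + 8 \cdot 1 \cdot 31 = -1 + 8 \cdot 31 = -1 + 248 = 247$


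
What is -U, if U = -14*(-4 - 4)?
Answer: -112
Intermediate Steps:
U = 112 (U = -14*(-8) = 112)
-U = -1*112 = -112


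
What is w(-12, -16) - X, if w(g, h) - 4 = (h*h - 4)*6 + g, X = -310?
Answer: 1814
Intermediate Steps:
w(g, h) = -20 + g + 6*h² (w(g, h) = 4 + ((h*h - 4)*6 + g) = 4 + ((h² - 4)*6 + g) = 4 + ((-4 + h²)*6 + g) = 4 + ((-24 + 6*h²) + g) = 4 + (-24 + g + 6*h²) = -20 + g + 6*h²)
w(-12, -16) - X = (-20 - 12 + 6*(-16)²) - 1*(-310) = (-20 - 12 + 6*256) + 310 = (-20 - 12 + 1536) + 310 = 1504 + 310 = 1814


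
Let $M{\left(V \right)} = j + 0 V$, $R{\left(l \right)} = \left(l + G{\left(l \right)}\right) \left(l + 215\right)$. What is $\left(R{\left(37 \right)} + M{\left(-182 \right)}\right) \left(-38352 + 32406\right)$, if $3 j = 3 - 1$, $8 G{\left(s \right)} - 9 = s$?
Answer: $-64060222$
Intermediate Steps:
$G{\left(s \right)} = \frac{9}{8} + \frac{s}{8}$
$j = \frac{2}{3}$ ($j = \frac{3 - 1}{3} = \frac{1}{3} \cdot 2 = \frac{2}{3} \approx 0.66667$)
$R{\left(l \right)} = \left(215 + l\right) \left(\frac{9}{8} + \frac{9 l}{8}\right)$ ($R{\left(l \right)} = \left(l + \left(\frac{9}{8} + \frac{l}{8}\right)\right) \left(l + 215\right) = \left(\frac{9}{8} + \frac{9 l}{8}\right) \left(215 + l\right) = \left(215 + l\right) \left(\frac{9}{8} + \frac{9 l}{8}\right)$)
$M{\left(V \right)} = \frac{2}{3}$ ($M{\left(V \right)} = \frac{2}{3} + 0 V = \frac{2}{3} + 0 = \frac{2}{3}$)
$\left(R{\left(37 \right)} + M{\left(-182 \right)}\right) \left(-38352 + 32406\right) = \left(\left(\frac{1935}{8} + 243 \cdot 37 + \frac{9 \cdot 37^{2}}{8}\right) + \frac{2}{3}\right) \left(-38352 + 32406\right) = \left(\left(\frac{1935}{8} + 8991 + \frac{9}{8} \cdot 1369\right) + \frac{2}{3}\right) \left(-5946\right) = \left(\left(\frac{1935}{8} + 8991 + \frac{12321}{8}\right) + \frac{2}{3}\right) \left(-5946\right) = \left(10773 + \frac{2}{3}\right) \left(-5946\right) = \frac{32321}{3} \left(-5946\right) = -64060222$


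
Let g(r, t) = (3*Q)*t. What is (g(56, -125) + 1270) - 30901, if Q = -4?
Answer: -28131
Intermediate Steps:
g(r, t) = -12*t (g(r, t) = (3*(-4))*t = -12*t)
(g(56, -125) + 1270) - 30901 = (-12*(-125) + 1270) - 30901 = (1500 + 1270) - 30901 = 2770 - 30901 = -28131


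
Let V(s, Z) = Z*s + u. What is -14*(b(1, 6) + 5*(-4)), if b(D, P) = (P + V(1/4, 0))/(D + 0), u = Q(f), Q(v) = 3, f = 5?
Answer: 154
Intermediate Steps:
u = 3
V(s, Z) = 3 + Z*s (V(s, Z) = Z*s + 3 = 3 + Z*s)
b(D, P) = (3 + P)/D (b(D, P) = (P + (3 + 0/4))/(D + 0) = (P + (3 + 0*(1/4)))/D = (P + (3 + 0))/D = (P + 3)/D = (3 + P)/D)
-14*(b(1, 6) + 5*(-4)) = -14*((3 + 6)/1 + 5*(-4)) = -14*(1*9 - 20) = -14*(9 - 20) = -14*(-11) = 154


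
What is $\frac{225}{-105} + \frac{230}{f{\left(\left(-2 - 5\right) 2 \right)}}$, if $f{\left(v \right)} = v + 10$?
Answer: $- \frac{835}{14} \approx -59.643$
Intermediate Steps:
$f{\left(v \right)} = 10 + v$
$\frac{225}{-105} + \frac{230}{f{\left(\left(-2 - 5\right) 2 \right)}} = \frac{225}{-105} + \frac{230}{10 + \left(-2 - 5\right) 2} = 225 \left(- \frac{1}{105}\right) + \frac{230}{10 - 14} = - \frac{15}{7} + \frac{230}{10 - 14} = - \frac{15}{7} + \frac{230}{-4} = - \frac{15}{7} + 230 \left(- \frac{1}{4}\right) = - \frac{15}{7} - \frac{115}{2} = - \frac{835}{14}$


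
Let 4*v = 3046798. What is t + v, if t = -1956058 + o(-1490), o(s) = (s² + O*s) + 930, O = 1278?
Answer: -1755097/2 ≈ -8.7755e+5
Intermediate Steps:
o(s) = 930 + s² + 1278*s (o(s) = (s² + 1278*s) + 930 = 930 + s² + 1278*s)
v = 1523399/2 (v = (¼)*3046798 = 1523399/2 ≈ 7.6170e+5)
t = -1639248 (t = -1956058 + (930 + (-1490)² + 1278*(-1490)) = -1956058 + (930 + 2220100 - 1904220) = -1956058 + 316810 = -1639248)
t + v = -1639248 + 1523399/2 = -1755097/2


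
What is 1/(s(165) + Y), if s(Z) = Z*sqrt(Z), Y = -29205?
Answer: -59/1714020 - sqrt(165)/5142060 ≈ -3.6920e-5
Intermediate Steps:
s(Z) = Z**(3/2)
1/(s(165) + Y) = 1/(165**(3/2) - 29205) = 1/(165*sqrt(165) - 29205) = 1/(-29205 + 165*sqrt(165))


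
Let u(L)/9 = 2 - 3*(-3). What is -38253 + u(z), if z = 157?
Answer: -38154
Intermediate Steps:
u(L) = 99 (u(L) = 9*(2 - 3*(-3)) = 9*(2 + 9) = 9*11 = 99)
-38253 + u(z) = -38253 + 99 = -38154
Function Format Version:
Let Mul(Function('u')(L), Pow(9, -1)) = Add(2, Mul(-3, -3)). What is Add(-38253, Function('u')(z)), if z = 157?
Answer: -38154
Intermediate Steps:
Function('u')(L) = 99 (Function('u')(L) = Mul(9, Add(2, Mul(-3, -3))) = Mul(9, Add(2, 9)) = Mul(9, 11) = 99)
Add(-38253, Function('u')(z)) = Add(-38253, 99) = -38154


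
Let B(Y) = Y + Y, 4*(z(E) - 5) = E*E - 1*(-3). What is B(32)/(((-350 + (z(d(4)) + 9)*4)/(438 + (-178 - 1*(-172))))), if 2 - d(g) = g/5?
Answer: -230400/2413 ≈ -95.483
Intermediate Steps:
d(g) = 2 - g/5
z(E) = 23/4 + E**2/4 (z(E) = 5 + (E*E - 1*(-3))/4 = 5 + (E**2 + 3)/4 = 5 + (3 + E**2)/4 = 5 + (3/4 + E**2/4) = 23/4 + E**2/4)
B(Y) = 2*Y
B(32)/(((-350 + (z(d(4)) + 9)*4)/(438 + (-178 - 1*(-172))))) = (2*32)/(((-350 + ((23/4 + (2 - 1/5*4)**2/4) + 9)*4)/(438 + (-178 - 1*(-172))))) = 64/(((-350 + ((23/4 + (2 - 4/5)**2/4) + 9)*4)/(438 + (-178 + 172)))) = 64/(((-350 + ((23/4 + (6/5)**2/4) + 9)*4)/(438 - 6))) = 64/(((-350 + ((23/4 + (1/4)*(36/25)) + 9)*4)/432)) = 64/(((-350 + ((23/4 + 9/25) + 9)*4)*(1/432))) = 64/(((-350 + (611/100 + 9)*4)*(1/432))) = 64/(((-350 + (1511/100)*4)*(1/432))) = 64/(((-350 + 1511/25)*(1/432))) = 64/((-7239/25*1/432)) = 64/(-2413/3600) = 64*(-3600/2413) = -230400/2413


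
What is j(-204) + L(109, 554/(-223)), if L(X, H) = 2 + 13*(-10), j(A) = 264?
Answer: 136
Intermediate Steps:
L(X, H) = -128 (L(X, H) = 2 - 130 = -128)
j(-204) + L(109, 554/(-223)) = 264 - 128 = 136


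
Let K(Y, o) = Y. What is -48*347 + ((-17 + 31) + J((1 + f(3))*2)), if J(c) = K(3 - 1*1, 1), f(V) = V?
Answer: -16640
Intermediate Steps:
J(c) = 2 (J(c) = 3 - 1*1 = 3 - 1 = 2)
-48*347 + ((-17 + 31) + J((1 + f(3))*2)) = -48*347 + ((-17 + 31) + 2) = -16656 + (14 + 2) = -16656 + 16 = -16640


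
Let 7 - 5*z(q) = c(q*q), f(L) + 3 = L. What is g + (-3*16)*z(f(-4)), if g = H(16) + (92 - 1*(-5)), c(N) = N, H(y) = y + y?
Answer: 2661/5 ≈ 532.20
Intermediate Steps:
f(L) = -3 + L
H(y) = 2*y
z(q) = 7/5 - q²/5 (z(q) = 7/5 - q*q/5 = 7/5 - q²/5)
g = 129 (g = 2*16 + (92 - 1*(-5)) = 32 + (92 + 5) = 32 + 97 = 129)
g + (-3*16)*z(f(-4)) = 129 + (-3*16)*(7/5 - (-3 - 4)²/5) = 129 - 48*(7/5 - ⅕*(-7)²) = 129 - 48*(7/5 - ⅕*49) = 129 - 48*(7/5 - 49/5) = 129 - 48*(-42/5) = 129 + 2016/5 = 2661/5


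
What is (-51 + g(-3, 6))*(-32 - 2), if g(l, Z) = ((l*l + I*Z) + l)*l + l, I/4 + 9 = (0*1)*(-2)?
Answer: -19584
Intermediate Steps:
I = -36 (I = -36 + 4*((0*1)*(-2)) = -36 + 4*(0*(-2)) = -36 + 4*0 = -36 + 0 = -36)
g(l, Z) = l + l*(l + l**2 - 36*Z) (g(l, Z) = ((l*l - 36*Z) + l)*l + l = ((l**2 - 36*Z) + l)*l + l = (l + l**2 - 36*Z)*l + l = l*(l + l**2 - 36*Z) + l = l + l*(l + l**2 - 36*Z))
(-51 + g(-3, 6))*(-32 - 2) = (-51 - 3*(1 - 3 + (-3)**2 - 36*6))*(-32 - 2) = (-51 - 3*(1 - 3 + 9 - 216))*(-34) = (-51 - 3*(-209))*(-34) = (-51 + 627)*(-34) = 576*(-34) = -19584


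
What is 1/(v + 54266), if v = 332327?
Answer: 1/386593 ≈ 2.5867e-6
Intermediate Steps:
1/(v + 54266) = 1/(332327 + 54266) = 1/386593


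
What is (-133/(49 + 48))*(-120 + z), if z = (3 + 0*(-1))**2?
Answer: 14763/97 ≈ 152.20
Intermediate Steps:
z = 9 (z = (3 + 0)**2 = 3**2 = 9)
(-133/(49 + 48))*(-120 + z) = (-133/(49 + 48))*(-120 + 9) = -133/97*(-111) = 14763/97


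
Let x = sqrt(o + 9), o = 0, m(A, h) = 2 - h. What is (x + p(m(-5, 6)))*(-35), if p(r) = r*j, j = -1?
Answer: -245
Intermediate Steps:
p(r) = -r (p(r) = r*(-1) = -r)
x = 3 (x = sqrt(0 + 9) = sqrt(9) = 3)
(x + p(m(-5, 6)))*(-35) = (3 - (2 - 1*6))*(-35) = (3 - (2 - 6))*(-35) = (3 - 1*(-4))*(-35) = (3 + 4)*(-35) = 7*(-35) = -245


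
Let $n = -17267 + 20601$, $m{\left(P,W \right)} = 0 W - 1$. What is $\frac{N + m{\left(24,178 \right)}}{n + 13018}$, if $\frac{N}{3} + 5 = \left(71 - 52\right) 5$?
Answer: $\frac{269}{16352} \approx 0.016451$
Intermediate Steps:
$N = 270$ ($N = -15 + 3 \left(71 - 52\right) 5 = -15 + 3 \cdot 19 \cdot 5 = -15 + 3 \cdot 95 = -15 + 285 = 270$)
$m{\left(P,W \right)} = -1$ ($m{\left(P,W \right)} = 0 - 1 = -1$)
$n = 3334$
$\frac{N + m{\left(24,178 \right)}}{n + 13018} = \frac{270 - 1}{3334 + 13018} = \frac{269}{16352}$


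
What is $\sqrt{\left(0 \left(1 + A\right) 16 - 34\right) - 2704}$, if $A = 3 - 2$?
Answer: $37 i \sqrt{2} \approx 52.326 i$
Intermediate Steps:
$A = 1$
$\sqrt{\left(0 \left(1 + A\right) 16 - 34\right) - 2704} = \sqrt{\left(0 \left(1 + 1\right) 16 - 34\right) - 2704} = \sqrt{\left(0 \cdot 2 \cdot 16 - 34\right) - 2704} = \sqrt{\left(0 \cdot 16 - 34\right) - 2704} = \sqrt{\left(0 - 34\right) - 2704} = \sqrt{-34 - 2704} = \sqrt{-2738} = 37 i \sqrt{2}$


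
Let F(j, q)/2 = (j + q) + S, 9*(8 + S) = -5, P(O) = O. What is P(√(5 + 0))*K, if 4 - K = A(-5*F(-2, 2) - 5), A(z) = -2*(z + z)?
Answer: 2936*√5/9 ≈ 729.46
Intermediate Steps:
S = -77/9 (S = -8 + (⅑)*(-5) = -8 - 5/9 = -77/9 ≈ -8.5556)
F(j, q) = -154/9 + 2*j + 2*q (F(j, q) = 2*((j + q) - 77/9) = 2*(-77/9 + j + q) = -154/9 + 2*j + 2*q)
A(z) = -4*z
K = 2936/9 (K = 4 - (-4)*(-5*(-154/9 + 2*(-2) + 2*2) - 5) = 4 - (-4)*(-5*(-154/9 - 4 + 4) - 5) = 4 - (-4)*(-5*(-154/9) - 5) = 4 - (-4)*(770/9 - 5) = 4 - (-4)*725/9 = 4 - 1*(-2900/9) = 4 + 2900/9 = 2936/9 ≈ 326.22)
P(√(5 + 0))*K = √(5 + 0)*(2936/9) = √5*(2936/9) = 2936*√5/9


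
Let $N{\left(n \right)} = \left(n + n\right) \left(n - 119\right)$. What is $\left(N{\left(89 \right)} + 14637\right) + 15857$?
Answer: $25154$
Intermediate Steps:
$N{\left(n \right)} = 2 n \left(-119 + n\right)$
$\left(N{\left(89 \right)} + 14637\right) + 15857 = \left(2 \cdot 89 \left(-119 + 89\right) + 14637\right) + 15857 = \left(2 \cdot 89 \left(-30\right) + 14637\right) + 15857 = \left(-5340 + 14637\right) + 15857 = 9297 + 15857 = 25154$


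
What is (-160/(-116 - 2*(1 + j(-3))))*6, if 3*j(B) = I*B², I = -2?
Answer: 480/53 ≈ 9.0566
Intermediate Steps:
j(B) = -2*B²/3 (j(B) = (-2*B²)/3 = -2*B²/3)
(-160/(-116 - 2*(1 + j(-3))))*6 = (-160/(-116 - 2*(1 - ⅔*(-3)²)))*6 = (-160/(-116 - 2*(1 - ⅔*9)))*6 = (-160/(-116 - 2*(1 - 6)))*6 = (-160/(-116 - 2*(-5)))*6 = (-160/(-116 + 10))*6 = (-160/(-106))*6 = -1/106*(-160)*6 = (80/53)*6 = 480/53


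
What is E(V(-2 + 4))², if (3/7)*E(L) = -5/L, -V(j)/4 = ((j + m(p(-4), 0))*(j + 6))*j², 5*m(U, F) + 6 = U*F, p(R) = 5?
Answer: 30625/2359296 ≈ 0.012981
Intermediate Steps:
m(U, F) = -6/5 + F*U/5 (m(U, F) = -6/5 + (U*F)/5 = -6/5 + (F*U)/5 = -6/5 + F*U/5)
V(j) = -4*j²*(6 + j)*(-6/5 + j) (V(j) = -4*(j + (-6/5 + (⅕)*0*5))*(j + 6)*j² = -4*(j + (-6/5 + 0))*(6 + j)*j² = -4*(j - 6/5)*(6 + j)*j² = -4*(-6/5 + j)*(6 + j)*j² = -4*(6 + j)*(-6/5 + j)*j² = -4*j²*(6 + j)*(-6/5 + j))
E(L) = -35/(3*L) (E(L) = 7*(-5/L)/3 = -35/(3*L))
E(V(-2 + 4))² = (-35*5/(4*(-2 + 4)²*(36 - 24*(-2 + 4) - 5*(-2 + 4)²))/3)² = (-35*5/(16*(36 - 24*2 - 5*2²))/3)² = (-35*5/(16*(36 - 48 - 5*4))/3)² = (-35*5/(16*(36 - 48 - 20))/3)² = (-35/(3*((⅘)*4*(-32))))² = (-35/(3*(-512/5)))² = (-35/3*(-5/512))² = (175/1536)² = 30625/2359296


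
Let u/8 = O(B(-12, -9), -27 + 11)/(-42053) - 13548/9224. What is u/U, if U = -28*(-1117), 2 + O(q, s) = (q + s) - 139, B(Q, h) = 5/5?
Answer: -142073775/379120705271 ≈ -0.00037475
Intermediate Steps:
B(Q, h) = 1 (B(Q, h) = 5*(1/5) = 1)
O(q, s) = -141 + q + s (O(q, s) = -2 + ((q + s) - 139) = -2 + (-139 + q + s) = -141 + q + s)
u = -568295100/48487109 (u = 8*((-141 + 1 + (-27 + 11))/(-42053) - 13548/9224) = 8*((-141 + 1 - 16)*(-1/42053) - 13548*1/9224) = 8*(-156*(-1/42053) - 3387/2306) = 8*(156/42053 - 3387/2306) = 8*(-142073775/96974218) = -568295100/48487109 ≈ -11.721)
U = 31276
u/U = -568295100/48487109/31276 = -568295100/48487109*1/31276 = -142073775/379120705271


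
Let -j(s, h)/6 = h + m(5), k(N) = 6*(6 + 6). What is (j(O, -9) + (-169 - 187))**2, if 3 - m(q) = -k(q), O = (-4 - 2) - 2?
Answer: 565504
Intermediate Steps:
k(N) = 72 (k(N) = 6*12 = 72)
O = -8 (O = -6 - 2 = -8)
m(q) = 75 (m(q) = 3 - (-1)*72 = 3 - 1*(-72) = 3 + 72 = 75)
j(s, h) = -450 - 6*h (j(s, h) = -6*(h + 75) = -6*(75 + h) = -450 - 6*h)
(j(O, -9) + (-169 - 187))**2 = ((-450 - 6*(-9)) + (-169 - 187))**2 = ((-450 + 54) - 356)**2 = (-396 - 356)**2 = (-752)**2 = 565504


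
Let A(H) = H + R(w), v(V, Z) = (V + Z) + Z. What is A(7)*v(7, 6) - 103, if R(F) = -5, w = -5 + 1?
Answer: -65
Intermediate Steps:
w = -4
v(V, Z) = V + 2*Z
A(H) = -5 + H (A(H) = H - 5 = -5 + H)
A(7)*v(7, 6) - 103 = (-5 + 7)*(7 + 2*6) - 103 = 2*(7 + 12) - 103 = 2*19 - 103 = 38 - 103 = -65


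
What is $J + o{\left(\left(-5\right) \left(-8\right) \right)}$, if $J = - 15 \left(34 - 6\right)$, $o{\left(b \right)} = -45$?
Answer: $-465$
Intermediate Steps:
$J = -420$ ($J = \left(-15\right) 28 = -420$)
$J + o{\left(\left(-5\right) \left(-8\right) \right)} = -420 - 45 = -465$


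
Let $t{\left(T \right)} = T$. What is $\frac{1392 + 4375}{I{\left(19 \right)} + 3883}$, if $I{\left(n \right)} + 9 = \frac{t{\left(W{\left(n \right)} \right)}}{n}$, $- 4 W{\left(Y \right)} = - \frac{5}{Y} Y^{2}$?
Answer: $\frac{23068}{15501} \approx 1.4882$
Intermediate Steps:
$W{\left(Y \right)} = \frac{5 Y}{4}$ ($W{\left(Y \right)} = - \frac{- \frac{5}{Y} Y^{2}}{4} = - \frac{\left(-5\right) Y}{4} = \frac{5 Y}{4}$)
$I{\left(n \right)} = - \frac{31}{4}$ ($I{\left(n \right)} = -9 + \frac{\frac{5}{4} n}{n} = -9 + \frac{5}{4} = - \frac{31}{4}$)
$\frac{1392 + 4375}{I{\left(19 \right)} + 3883} = \frac{1392 + 4375}{- \frac{31}{4} + 3883} = \frac{5767}{\frac{15501}{4}} = 5767 \cdot \frac{4}{15501} = \frac{23068}{15501}$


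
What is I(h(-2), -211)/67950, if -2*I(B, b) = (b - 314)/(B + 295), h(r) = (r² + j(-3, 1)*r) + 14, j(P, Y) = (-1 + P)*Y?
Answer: 7/581652 ≈ 1.2035e-5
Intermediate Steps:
j(P, Y) = Y*(-1 + P)
h(r) = 14 + r² - 4*r (h(r) = (r² + (1*(-1 - 3))*r) + 14 = (r² + (1*(-4))*r) + 14 = (r² - 4*r) + 14 = 14 + r² - 4*r)
I(B, b) = -(-314 + b)/(2*(295 + B)) (I(B, b) = -(b - 314)/(2*(B + 295)) = -(-314 + b)/(2*(295 + B)))
I(h(-2), -211)/67950 = ((314 - 1*(-211))/(2*(295 + (14 + (-2)² - 4*(-2)))))/67950 = ((314 + 211)/(2*(295 + (14 + 4 + 8))))*(1/67950) = ((½)*525/(295 + 26))*(1/67950) = ((½)*525/321)*(1/67950) = ((½)*(1/321)*525)*(1/67950) = (175/214)*(1/67950) = 7/581652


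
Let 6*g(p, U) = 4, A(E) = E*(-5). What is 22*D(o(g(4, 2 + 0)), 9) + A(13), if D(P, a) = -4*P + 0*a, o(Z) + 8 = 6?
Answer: 111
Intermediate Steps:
A(E) = -5*E
g(p, U) = 2/3 (g(p, U) = (1/6)*4 = 2/3)
o(Z) = -2 (o(Z) = -8 + 6 = -2)
D(P, a) = -4*P (D(P, a) = -4*P + 0 = -4*P)
22*D(o(g(4, 2 + 0)), 9) + A(13) = 22*(-4*(-2)) - 5*13 = 22*8 - 65 = 176 - 65 = 111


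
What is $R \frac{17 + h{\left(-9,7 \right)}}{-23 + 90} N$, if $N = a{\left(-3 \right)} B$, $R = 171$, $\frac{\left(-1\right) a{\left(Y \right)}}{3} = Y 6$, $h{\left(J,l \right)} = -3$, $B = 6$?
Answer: $\frac{775656}{67} \approx 11577.0$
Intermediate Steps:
$a{\left(Y \right)} = - 18 Y$ ($a{\left(Y \right)} = - 3 Y 6 = - 3 \cdot 6 Y = - 18 Y$)
$N = 324$ ($N = \left(-18\right) \left(-3\right) 6 = 54 \cdot 6 = 324$)
$R \frac{17 + h{\left(-9,7 \right)}}{-23 + 90} N = 171 \frac{17 - 3}{-23 + 90} \cdot 324 = 171 \cdot \frac{14}{67} \cdot 324 = \frac{2394}{67} \cdot 324 = \frac{775656}{67}$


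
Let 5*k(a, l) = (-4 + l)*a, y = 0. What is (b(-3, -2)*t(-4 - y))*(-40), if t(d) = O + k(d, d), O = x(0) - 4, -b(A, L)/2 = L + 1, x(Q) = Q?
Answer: -192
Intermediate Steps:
b(A, L) = -2 - 2*L (b(A, L) = -2*(L + 1) = -2*(1 + L) = -2 - 2*L)
k(a, l) = a*(-4 + l)/5 (k(a, l) = ((-4 + l)*a)/5 = (a*(-4 + l))/5 = a*(-4 + l)/5)
O = -4 (O = 0 - 4 = -4)
t(d) = -4 + d*(-4 + d)/5
(b(-3, -2)*t(-4 - y))*(-40) = ((-2 - 2*(-2))*(-4 + (-4 - 1*0)*(-4 + (-4 - 1*0))/5))*(-40) = ((-2 + 4)*(-4 + (-4 + 0)*(-4 + (-4 + 0))/5))*(-40) = (2*(-4 + (⅕)*(-4)*(-4 - 4)))*(-40) = (2*(-4 + (⅕)*(-4)*(-8)))*(-40) = (2*(-4 + 32/5))*(-40) = (2*(12/5))*(-40) = (24/5)*(-40) = -192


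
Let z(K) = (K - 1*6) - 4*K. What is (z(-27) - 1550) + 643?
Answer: -832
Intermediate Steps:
z(K) = -6 - 3*K (z(K) = (K - 6) - 4*K = (-6 + K) - 4*K = -6 - 3*K)
(z(-27) - 1550) + 643 = ((-6 - 3*(-27)) - 1550) + 643 = ((-6 + 81) - 1550) + 643 = (75 - 1550) + 643 = -1475 + 643 = -832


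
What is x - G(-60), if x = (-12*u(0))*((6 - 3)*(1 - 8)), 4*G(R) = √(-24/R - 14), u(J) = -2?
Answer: -504 - I*√85/10 ≈ -504.0 - 0.92195*I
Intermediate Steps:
G(R) = √(-14 - 24/R)/4 (G(R) = √(-24/R - 14)/4 = √(-14 - 24/R)/4)
x = -504 (x = (-12*(-2))*((6 - 3)*(1 - 8)) = 24*(3*(-7)) = 24*(-21) = -504)
x - G(-60) = -504 - √(-14 - 24/(-60))/4 = -504 - √(-14 - 24*(-1/60))/4 = -504 - √(-14 + ⅖)/4 = -504 - √(-68/5)/4 = -504 - 2*I*√85/5/4 = -504 - I*√85/10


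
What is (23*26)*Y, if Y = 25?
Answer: 14950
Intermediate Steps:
(23*26)*Y = (23*26)*25 = 598*25 = 14950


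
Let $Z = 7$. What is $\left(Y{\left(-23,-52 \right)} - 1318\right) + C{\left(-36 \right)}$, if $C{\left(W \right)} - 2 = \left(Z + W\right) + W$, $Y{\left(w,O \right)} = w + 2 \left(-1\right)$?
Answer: $-1406$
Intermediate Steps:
$Y{\left(w,O \right)} = -2 + w$ ($Y{\left(w,O \right)} = w - 2 = -2 + w$)
$C{\left(W \right)} = 9 + 2 W$ ($C{\left(W \right)} = 2 + \left(\left(7 + W\right) + W\right) = 2 + \left(7 + 2 W\right) = 9 + 2 W$)
$\left(Y{\left(-23,-52 \right)} - 1318\right) + C{\left(-36 \right)} = \left(\left(-2 - 23\right) - 1318\right) + \left(9 + 2 \left(-36\right)\right) = \left(-25 - 1318\right) + \left(9 - 72\right) = -1343 - 63 = -1406$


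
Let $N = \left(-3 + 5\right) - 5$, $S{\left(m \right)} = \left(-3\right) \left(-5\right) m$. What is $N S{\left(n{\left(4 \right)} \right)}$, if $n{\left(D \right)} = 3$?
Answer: $-135$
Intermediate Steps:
$S{\left(m \right)} = 15 m$
$N = -3$ ($N = 2 - 5 = -3$)
$N S{\left(n{\left(4 \right)} \right)} = - 3 \cdot 15 \cdot 3 = \left(-3\right) 45 = -135$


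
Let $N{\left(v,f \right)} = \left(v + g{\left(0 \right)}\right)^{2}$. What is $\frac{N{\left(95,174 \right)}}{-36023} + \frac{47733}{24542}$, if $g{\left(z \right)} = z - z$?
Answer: $\frac{213999187}{126296638} \approx 1.6944$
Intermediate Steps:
$g{\left(z \right)} = 0$
$N{\left(v,f \right)} = v^{2}$ ($N{\left(v,f \right)} = \left(v + 0\right)^{2} = v^{2}$)
$\frac{N{\left(95,174 \right)}}{-36023} + \frac{47733}{24542} = \frac{95^{2}}{-36023} + \frac{47733}{24542} = 9025 \left(- \frac{1}{36023}\right) + 47733 \cdot \frac{1}{24542} = - \frac{9025}{36023} + \frac{6819}{3506} = \frac{213999187}{126296638}$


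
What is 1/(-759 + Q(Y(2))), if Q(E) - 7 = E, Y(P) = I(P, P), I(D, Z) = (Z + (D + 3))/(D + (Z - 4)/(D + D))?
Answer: -3/2242 ≈ -0.0013381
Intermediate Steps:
I(D, Z) = (3 + D + Z)/(D + (-4 + Z)/(2*D)) (I(D, Z) = (Z + (3 + D))/(D + (-4 + Z)/((2*D))) = (3 + D + Z)/(D + (-4 + Z)*(1/(2*D))) = (3 + D + Z)/(D + (-4 + Z)/(2*D)))
Y(P) = 2*P*(3 + 2*P)/(-4 + P + 2*P²) (Y(P) = 2*P*(3 + P + P)/(-4 + P + 2*P²) = 2*P*(3 + 2*P)/(-4 + P + 2*P²))
Q(E) = 7 + E
1/(-759 + Q(Y(2))) = 1/(-759 + (7 + 2*2*(3 + 2*2)/(-4 + 2 + 2*2²))) = 1/(-759 + (7 + 2*2*(3 + 4)/(-4 + 2 + 2*4))) = 1/(-759 + (7 + 2*2*7/(-4 + 2 + 8))) = 1/(-759 + (7 + 2*2*7/6)) = 1/(-759 + (7 + 2*2*(⅙)*7)) = 1/(-759 + (7 + 14/3)) = 1/(-759 + 35/3) = 1/(-2242/3) = -3/2242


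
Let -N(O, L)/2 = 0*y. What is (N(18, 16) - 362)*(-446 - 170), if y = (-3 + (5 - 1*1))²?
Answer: 222992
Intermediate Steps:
y = 1 (y = (-3 + (5 - 1))² = (-3 + 4)² = 1² = 1)
N(O, L) = 0 (N(O, L) = -0 = -2*0 = 0)
(N(18, 16) - 362)*(-446 - 170) = (0 - 362)*(-446 - 170) = -362*(-616) = 222992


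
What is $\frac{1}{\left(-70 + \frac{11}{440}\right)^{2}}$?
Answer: $\frac{1600}{7834401} \approx 0.00020423$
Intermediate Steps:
$\frac{1}{\left(-70 + \frac{11}{440}\right)^{2}} = \frac{1}{\left(-70 + 11 \cdot \frac{1}{440}\right)^{2}} = \frac{1}{\left(-70 + \frac{1}{40}\right)^{2}} = \frac{1}{\left(- \frac{2799}{40}\right)^{2}} = \frac{1}{\frac{7834401}{1600}} = \frac{1600}{7834401}$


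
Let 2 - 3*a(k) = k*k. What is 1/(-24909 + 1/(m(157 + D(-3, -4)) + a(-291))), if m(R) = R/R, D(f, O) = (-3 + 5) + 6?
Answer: -84676/2109194487 ≈ -4.0146e-5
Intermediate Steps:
a(k) = 2/3 - k**2/3 (a(k) = 2/3 - k*k/3 = 2/3 - k**2/3)
D(f, O) = 8 (D(f, O) = 2 + 6 = 8)
m(R) = 1
1/(-24909 + 1/(m(157 + D(-3, -4)) + a(-291))) = 1/(-24909 + 1/(1 + (2/3 - 1/3*(-291)**2))) = 1/(-24909 + 1/(1 + (2/3 - 1/3*84681))) = 1/(-24909 + 1/(1 + (2/3 - 28227))) = 1/(-24909 + 1/(1 - 84679/3)) = 1/(-24909 + 1/(-84676/3)) = 1/(-24909 - 3/84676) = 1/(-2109194487/84676) = -84676/2109194487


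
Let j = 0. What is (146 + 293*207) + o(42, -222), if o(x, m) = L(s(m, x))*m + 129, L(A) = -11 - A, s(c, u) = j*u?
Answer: 63368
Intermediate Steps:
s(c, u) = 0 (s(c, u) = 0*u = 0)
o(x, m) = 129 - 11*m (o(x, m) = (-11 - 1*0)*m + 129 = (-11 + 0)*m + 129 = -11*m + 129 = 129 - 11*m)
(146 + 293*207) + o(42, -222) = (146 + 293*207) + (129 - 11*(-222)) = (146 + 60651) + (129 + 2442) = 60797 + 2571 = 63368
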